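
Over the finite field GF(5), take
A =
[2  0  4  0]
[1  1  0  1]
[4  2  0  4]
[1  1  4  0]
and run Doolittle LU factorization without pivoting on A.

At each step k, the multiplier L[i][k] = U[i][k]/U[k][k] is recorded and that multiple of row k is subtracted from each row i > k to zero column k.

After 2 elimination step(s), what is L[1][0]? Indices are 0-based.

k=0: U[0][0]=2
  eliminate (1,0): mult=3, new row 1: (0, 1, 3, 1); set L[1][0]=3
  eliminate (2,0): mult=2, new row 2: (0, 2, 2, 4); set L[2][0]=2
  eliminate (3,0): mult=3, new row 3: (0, 1, 2, 0); set L[3][0]=3
k=1: U[1][1]=1
  eliminate (2,1): mult=2, new row 2: (0, 0, 1, 2); set L[2][1]=2
  eliminate (3,1): mult=1, new row 3: (0, 0, 4, 4); set L[3][1]=1

L[1][0] = 3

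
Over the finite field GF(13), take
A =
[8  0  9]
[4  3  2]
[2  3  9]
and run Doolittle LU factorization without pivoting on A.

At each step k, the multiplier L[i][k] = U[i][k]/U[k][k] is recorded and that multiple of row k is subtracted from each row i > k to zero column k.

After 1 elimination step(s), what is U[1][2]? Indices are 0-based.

k=0: U[0][0]=8
  eliminate (1,0): mult=7, new row 1: (0, 3, 4); set L[1][0]=7
  eliminate (2,0): mult=10, new row 2: (0, 3, 10); set L[2][0]=10

U[1][2] = 4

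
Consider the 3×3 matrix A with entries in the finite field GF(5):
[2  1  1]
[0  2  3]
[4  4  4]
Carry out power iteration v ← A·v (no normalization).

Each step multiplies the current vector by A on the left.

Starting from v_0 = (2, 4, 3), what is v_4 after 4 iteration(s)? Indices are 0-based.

v_4 = (0, 0, 3)

v_0 = (2, 4, 3).
v_1 = A·v_0 = (1, 2, 1).
v_2 = A·v_1 = (0, 2, 1).
v_3 = A·v_2 = (3, 2, 2).
v_4 = A·v_3 = (0, 0, 3).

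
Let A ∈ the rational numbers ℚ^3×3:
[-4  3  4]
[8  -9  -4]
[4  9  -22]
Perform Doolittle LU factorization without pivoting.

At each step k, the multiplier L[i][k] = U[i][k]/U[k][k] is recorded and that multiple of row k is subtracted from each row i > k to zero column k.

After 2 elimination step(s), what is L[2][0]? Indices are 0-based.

k=0: U[0][0]=-4
  eliminate (1,0): mult=-2, new row 1: (0, -3, 4); set L[1][0]=-2
  eliminate (2,0): mult=-1, new row 2: (0, 12, -18); set L[2][0]=-1
k=1: U[1][1]=-3
  eliminate (2,1): mult=-4, new row 2: (0, 0, -2); set L[2][1]=-4

L[2][0] = -1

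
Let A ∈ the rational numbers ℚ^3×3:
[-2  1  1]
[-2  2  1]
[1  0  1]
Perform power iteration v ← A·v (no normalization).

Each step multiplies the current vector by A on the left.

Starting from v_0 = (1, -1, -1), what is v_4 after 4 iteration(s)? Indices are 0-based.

v_0 = (1, -1, -1).
v_1 = A·v_0 = (-4, -5, 0).
v_2 = A·v_1 = (3, -2, -4).
v_3 = A·v_2 = (-12, -14, -1).
v_4 = A·v_3 = (9, -5, -13).

v_4 = (9, -5, -13)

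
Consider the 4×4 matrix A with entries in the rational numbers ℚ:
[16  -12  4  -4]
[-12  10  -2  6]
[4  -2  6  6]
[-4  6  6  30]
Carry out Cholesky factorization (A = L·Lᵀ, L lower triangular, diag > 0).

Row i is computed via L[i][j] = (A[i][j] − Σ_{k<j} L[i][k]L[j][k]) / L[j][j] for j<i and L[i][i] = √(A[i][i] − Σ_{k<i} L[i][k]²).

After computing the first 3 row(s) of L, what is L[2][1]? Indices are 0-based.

L[2][1] = 1

Step 1: L[0][0] = √(16) = 4.
  L[1][0] = (-12) / L[0][0] = -3.
Step 2: L[1][1] = √(1) = 1.
  L[2][0] = (4) / L[0][0] = 1.
  L[2][1] = (1) / L[1][1] = 1.
Step 3: L[2][2] = √(4) = 2.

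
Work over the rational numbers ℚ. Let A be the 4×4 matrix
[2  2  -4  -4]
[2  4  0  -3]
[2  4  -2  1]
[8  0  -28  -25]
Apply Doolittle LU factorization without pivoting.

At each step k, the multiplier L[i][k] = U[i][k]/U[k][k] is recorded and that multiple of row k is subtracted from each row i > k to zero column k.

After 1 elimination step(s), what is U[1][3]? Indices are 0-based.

U[1][3] = 1

k=0: U[0][0]=2
  eliminate (1,0): mult=1, new row 1: (0, 2, 4, 1); set L[1][0]=1
  eliminate (2,0): mult=1, new row 2: (0, 2, 2, 5); set L[2][0]=1
  eliminate (3,0): mult=4, new row 3: (0, -8, -12, -9); set L[3][0]=4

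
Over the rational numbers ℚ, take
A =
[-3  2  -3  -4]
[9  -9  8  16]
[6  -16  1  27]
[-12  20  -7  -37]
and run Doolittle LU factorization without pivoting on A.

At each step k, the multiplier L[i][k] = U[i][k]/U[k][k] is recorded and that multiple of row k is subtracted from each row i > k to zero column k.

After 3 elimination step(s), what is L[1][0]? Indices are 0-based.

L[1][0] = -3

Step 1: pivot at (0,0) is -3.
  row1 ← row1 − (-3)·row0  ⇒  L[1][0]=-3, U row1=(0, -3, -1, 4)
  row2 ← row2 − (-2)·row0  ⇒  L[2][0]=-2, U row2=(0, -12, -5, 19)
  row3 ← row3 − (4)·row0  ⇒  L[3][0]=4, U row3=(0, 12, 5, -21)
Step 2: pivot at (1,1) is -3.
  row2 ← row2 − (4)·row1  ⇒  L[2][1]=4, U row2=(0, 0, -1, 3)
  row3 ← row3 − (-4)·row1  ⇒  L[3][1]=-4, U row3=(0, 0, 1, -5)
Step 3: pivot at (2,2) is -1.
  row3 ← row3 − (-1)·row2  ⇒  L[3][2]=-1, U row3=(0, 0, 0, -2)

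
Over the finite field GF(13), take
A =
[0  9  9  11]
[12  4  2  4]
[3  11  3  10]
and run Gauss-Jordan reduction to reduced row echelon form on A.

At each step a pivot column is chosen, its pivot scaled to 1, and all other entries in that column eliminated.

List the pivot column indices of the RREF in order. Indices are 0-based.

pivot columns: 0, 1, 2

pivot(0,0): swap R0↔R1
pivot(0,0)=12: scale R0 → (1, 9, 11, 9)
  clear (2,0): R2 −= (3)R0 → (0, 10, 9, 9)
pivot(1,1)=9: scale R1 → (0, 1, 1, 7)
  clear (0,1): R0 −= (9)R1 → (1, 0, 2, 11)
  clear (2,1): R2 −= (10)R1 → (0, 0, 12, 4)
pivot(2,2)=12: scale R2 → (0, 0, 1, 9)
  clear (0,2): R0 −= (2)R2 → (1, 0, 0, 6)
  clear (1,2): R1 −= (1)R2 → (0, 1, 0, 11)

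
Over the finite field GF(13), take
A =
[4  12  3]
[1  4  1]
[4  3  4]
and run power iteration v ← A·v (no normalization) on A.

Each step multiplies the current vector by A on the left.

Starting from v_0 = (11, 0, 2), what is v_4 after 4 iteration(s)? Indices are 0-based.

v_4 = (1, 1, 4)

v_0 = (11, 0, 2).
v_1 = A·v_0 = (11, 0, 0).
v_2 = A·v_1 = (5, 11, 5).
v_3 = A·v_2 = (11, 2, 8).
v_4 = A·v_3 = (1, 1, 4).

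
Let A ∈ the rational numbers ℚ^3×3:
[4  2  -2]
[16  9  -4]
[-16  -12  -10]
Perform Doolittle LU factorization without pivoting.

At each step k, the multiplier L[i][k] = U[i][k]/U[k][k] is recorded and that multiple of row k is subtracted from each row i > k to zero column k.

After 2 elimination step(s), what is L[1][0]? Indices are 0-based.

L[1][0] = 4

[col 0] pivot 4
  R1 -= 4*R0 → (0, 1, 4)  (L[1][0] := 4)
  R2 -= -4*R0 → (0, -4, -18)  (L[2][0] := -4)
[col 1] pivot 1
  R2 -= -4*R1 → (0, 0, -2)  (L[2][1] := -4)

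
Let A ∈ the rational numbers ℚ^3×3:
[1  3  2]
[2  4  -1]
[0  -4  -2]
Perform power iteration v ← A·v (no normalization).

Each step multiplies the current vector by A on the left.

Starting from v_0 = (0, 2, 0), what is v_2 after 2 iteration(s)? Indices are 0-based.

v_2 = (14, 52, -16)

v_0 = (0, 2, 0).
v_1 = A·v_0 = (6, 8, -8).
v_2 = A·v_1 = (14, 52, -16).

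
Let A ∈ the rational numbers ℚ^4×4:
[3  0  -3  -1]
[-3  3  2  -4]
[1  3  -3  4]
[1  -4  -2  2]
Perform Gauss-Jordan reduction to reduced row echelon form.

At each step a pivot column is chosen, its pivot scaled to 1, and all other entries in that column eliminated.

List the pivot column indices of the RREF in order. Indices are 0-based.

pivot columns: 0, 1, 2, 3

pivot(0,0)=3: scale R0 → (1, 0, -1, -1/3)
  clear (1,0): R1 −= (-3)R0 → (0, 3, -1, -5)
  clear (2,0): R2 −= (1)R0 → (0, 3, -2, 13/3)
  clear (3,0): R3 −= (1)R0 → (0, -4, -1, 7/3)
pivot(1,1)=3: scale R1 → (0, 1, -1/3, -5/3)
  clear (2,1): R2 −= (3)R1 → (0, 0, -1, 28/3)
  clear (3,1): R3 −= (-4)R1 → (0, 0, -7/3, -13/3)
pivot(2,2)=-1: scale R2 → (0, 0, 1, -28/3)
  clear (0,2): R0 −= (-1)R2 → (1, 0, 0, -29/3)
  clear (1,2): R1 −= (-1/3)R2 → (0, 1, 0, -43/9)
  clear (3,2): R3 −= (-7/3)R2 → (0, 0, 0, -235/9)
pivot(3,3)=-235/9: scale R3 → (0, 0, 0, 1)
  clear (0,3): R0 −= (-29/3)R3 → (1, 0, 0, 0)
  clear (1,3): R1 −= (-43/9)R3 → (0, 1, 0, 0)
  clear (2,3): R2 −= (-28/3)R3 → (0, 0, 1, 0)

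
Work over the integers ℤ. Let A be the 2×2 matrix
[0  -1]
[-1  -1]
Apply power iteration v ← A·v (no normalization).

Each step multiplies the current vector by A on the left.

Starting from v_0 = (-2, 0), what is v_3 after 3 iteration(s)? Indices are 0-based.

v_3 = (2, 4)

v_0 = (-2, 0).
v_1 = A·v_0 = (0, 2).
v_2 = A·v_1 = (-2, -2).
v_3 = A·v_2 = (2, 4).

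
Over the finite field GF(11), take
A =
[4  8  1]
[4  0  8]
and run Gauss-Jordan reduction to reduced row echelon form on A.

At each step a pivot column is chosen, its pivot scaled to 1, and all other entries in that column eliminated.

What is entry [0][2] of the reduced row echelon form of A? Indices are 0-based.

[1] R0 /= 4  ⇒  (1, 2, 3)
     R1 -= 4·R0  ⇒  (0, 3, 7)
[2] R1 /= 3  ⇒  (0, 1, 6)
     R0 -= 2·R1  ⇒  (1, 0, 2)

M[0][2] = 2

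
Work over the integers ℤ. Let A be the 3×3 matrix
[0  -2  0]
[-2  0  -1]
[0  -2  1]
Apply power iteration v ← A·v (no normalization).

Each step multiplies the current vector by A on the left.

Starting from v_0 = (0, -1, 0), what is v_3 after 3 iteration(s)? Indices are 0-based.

v_0 = (0, -1, 0).
v_1 = A·v_0 = (2, 0, 2).
v_2 = A·v_1 = (0, -6, 2).
v_3 = A·v_2 = (12, -2, 14).

v_3 = (12, -2, 14)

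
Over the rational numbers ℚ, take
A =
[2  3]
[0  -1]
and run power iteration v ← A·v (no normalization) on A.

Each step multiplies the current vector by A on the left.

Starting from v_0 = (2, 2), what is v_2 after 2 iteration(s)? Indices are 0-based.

v_0 = (2, 2).
v_1 = A·v_0 = (10, -2).
v_2 = A·v_1 = (14, 2).

v_2 = (14, 2)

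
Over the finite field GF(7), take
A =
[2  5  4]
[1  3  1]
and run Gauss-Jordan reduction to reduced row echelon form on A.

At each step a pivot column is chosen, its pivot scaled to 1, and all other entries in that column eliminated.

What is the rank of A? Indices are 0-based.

pivot(0,0)=2: scale R0 → (1, 6, 2)
  clear (1,0): R1 −= (1)R0 → (0, 4, 6)
pivot(1,1)=4: scale R1 → (0, 1, 5)
  clear (0,1): R0 −= (6)R1 → (1, 0, 0)

rank = 2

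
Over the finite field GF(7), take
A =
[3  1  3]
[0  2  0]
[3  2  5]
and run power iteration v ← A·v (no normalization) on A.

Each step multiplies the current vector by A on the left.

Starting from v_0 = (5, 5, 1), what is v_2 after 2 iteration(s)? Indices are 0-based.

v_2 = (1, 6, 1)

v_0 = (5, 5, 1).
v_1 = A·v_0 = (2, 3, 2).
v_2 = A·v_1 = (1, 6, 1).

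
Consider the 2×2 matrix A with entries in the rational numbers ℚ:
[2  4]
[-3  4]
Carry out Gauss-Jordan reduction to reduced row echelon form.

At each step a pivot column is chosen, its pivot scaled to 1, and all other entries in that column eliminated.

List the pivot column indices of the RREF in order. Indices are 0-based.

pivot columns: 0, 1

[1] R0 /= 2  ⇒  (1, 2)
     R1 -= -3·R0  ⇒  (0, 10)
[2] R1 /= 10  ⇒  (0, 1)
     R0 -= 2·R1  ⇒  (1, 0)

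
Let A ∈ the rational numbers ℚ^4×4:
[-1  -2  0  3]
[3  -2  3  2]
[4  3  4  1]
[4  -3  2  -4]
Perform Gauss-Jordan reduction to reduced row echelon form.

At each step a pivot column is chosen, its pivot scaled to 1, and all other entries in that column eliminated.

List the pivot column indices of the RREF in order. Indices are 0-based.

pivot columns: 0, 1, 2, 3

[1] R0 /= -1  ⇒  (1, 2, 0, -3)
     R1 -= 3·R0  ⇒  (0, -8, 3, 11)
     R2 -= 4·R0  ⇒  (0, -5, 4, 13)
     R3 -= 4·R0  ⇒  (0, -11, 2, 8)
[2] R1 /= -8  ⇒  (0, 1, -3/8, -11/8)
     R0 -= 2·R1  ⇒  (1, 0, 3/4, -1/4)
     R2 -= -5·R1  ⇒  (0, 0, 17/8, 49/8)
     R3 -= -11·R1  ⇒  (0, 0, -17/8, -57/8)
[3] R2 /= 17/8  ⇒  (0, 0, 1, 49/17)
     R0 -= 3/4·R2  ⇒  (1, 0, 0, -41/17)
     R1 -= -3/8·R2  ⇒  (0, 1, 0, -5/17)
     R3 -= -17/8·R2  ⇒  (0, 0, 0, -1)
[4] R3 /= -1  ⇒  (0, 0, 0, 1)
     R0 -= -41/17·R3  ⇒  (1, 0, 0, 0)
     R1 -= -5/17·R3  ⇒  (0, 1, 0, 0)
     R2 -= 49/17·R3  ⇒  (0, 0, 1, 0)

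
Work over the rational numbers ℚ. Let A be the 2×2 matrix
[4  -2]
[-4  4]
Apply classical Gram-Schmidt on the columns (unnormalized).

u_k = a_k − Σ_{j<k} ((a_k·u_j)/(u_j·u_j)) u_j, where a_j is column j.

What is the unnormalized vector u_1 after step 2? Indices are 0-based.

Step 1: u_0 = a_0 = (4, -4).
Step 2: u_1 = a_1 − (-3/4)·u_0 = (1, 1).

u_1 = (1, 1)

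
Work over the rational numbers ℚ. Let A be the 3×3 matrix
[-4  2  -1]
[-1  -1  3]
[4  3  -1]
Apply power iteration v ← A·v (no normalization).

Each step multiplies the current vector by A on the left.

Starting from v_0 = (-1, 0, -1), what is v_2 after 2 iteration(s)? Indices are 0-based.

v_0 = (-1, 0, -1).
v_1 = A·v_0 = (5, -2, -3).
v_2 = A·v_1 = (-21, -12, 17).

v_2 = (-21, -12, 17)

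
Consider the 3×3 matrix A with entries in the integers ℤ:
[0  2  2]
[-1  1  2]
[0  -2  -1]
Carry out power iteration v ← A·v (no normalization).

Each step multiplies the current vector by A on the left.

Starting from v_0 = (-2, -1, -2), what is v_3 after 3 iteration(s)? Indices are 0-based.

v_3 = (26, 13, -24)

v_0 = (-2, -1, -2).
v_1 = A·v_0 = (-6, -3, 4).
v_2 = A·v_1 = (2, 11, 2).
v_3 = A·v_2 = (26, 13, -24).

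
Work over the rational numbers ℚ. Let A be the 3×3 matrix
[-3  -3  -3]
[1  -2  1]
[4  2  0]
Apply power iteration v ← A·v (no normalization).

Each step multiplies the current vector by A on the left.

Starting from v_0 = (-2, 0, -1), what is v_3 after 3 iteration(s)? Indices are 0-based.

v_3 = (-129, 22, 38)

v_0 = (-2, 0, -1).
v_1 = A·v_0 = (9, -3, -8).
v_2 = A·v_1 = (6, 7, 30).
v_3 = A·v_2 = (-129, 22, 38).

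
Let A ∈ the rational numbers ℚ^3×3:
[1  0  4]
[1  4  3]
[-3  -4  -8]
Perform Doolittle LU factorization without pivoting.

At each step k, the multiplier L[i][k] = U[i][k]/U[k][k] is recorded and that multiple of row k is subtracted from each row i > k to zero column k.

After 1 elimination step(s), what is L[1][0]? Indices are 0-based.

[col 0] pivot 1
  R1 -= 1*R0 → (0, 4, -1)  (L[1][0] := 1)
  R2 -= -3*R0 → (0, -4, 4)  (L[2][0] := -3)

L[1][0] = 1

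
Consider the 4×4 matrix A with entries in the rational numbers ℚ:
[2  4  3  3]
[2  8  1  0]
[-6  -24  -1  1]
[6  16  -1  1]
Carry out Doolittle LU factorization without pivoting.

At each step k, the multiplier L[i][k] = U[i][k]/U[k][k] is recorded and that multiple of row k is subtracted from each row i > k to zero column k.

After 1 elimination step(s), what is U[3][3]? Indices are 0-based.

Step 1: pivot at (0,0) is 2.
  row1 ← row1 − (1)·row0  ⇒  L[1][0]=1, U row1=(0, 4, -2, -3)
  row2 ← row2 − (-3)·row0  ⇒  L[2][0]=-3, U row2=(0, -12, 8, 10)
  row3 ← row3 − (3)·row0  ⇒  L[3][0]=3, U row3=(0, 4, -10, -8)

U[3][3] = -8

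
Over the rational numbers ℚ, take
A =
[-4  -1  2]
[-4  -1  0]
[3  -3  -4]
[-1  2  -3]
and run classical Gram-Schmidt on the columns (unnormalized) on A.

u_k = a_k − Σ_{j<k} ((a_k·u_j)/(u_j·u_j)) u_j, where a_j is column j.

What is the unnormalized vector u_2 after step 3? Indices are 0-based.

Step 1: u_0 = a_0 = (-4, -4, 3, -1).
Step 2: u_1 = a_1 − (-1/14)·u_0 = (-9/7, -9/7, -39/14, 27/14).
Step 3: u_2 = a_2 − (-17/42)·u_0 − (13/69)·u_1 = (43/69, -95/69, -52/23, -260/69).

u_2 = (43/69, -95/69, -52/23, -260/69)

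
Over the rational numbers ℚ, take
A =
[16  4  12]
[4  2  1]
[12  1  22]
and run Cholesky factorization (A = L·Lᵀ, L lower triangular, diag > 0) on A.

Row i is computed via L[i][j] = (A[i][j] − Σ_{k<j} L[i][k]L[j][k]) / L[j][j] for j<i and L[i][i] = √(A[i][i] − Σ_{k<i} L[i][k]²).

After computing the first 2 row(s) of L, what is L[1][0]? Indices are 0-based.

L[1][0] = 1

Step 1: L[0][0] = √(16) = 4.
  L[1][0] = (4) / L[0][0] = 1.
Step 2: L[1][1] = √(1) = 1.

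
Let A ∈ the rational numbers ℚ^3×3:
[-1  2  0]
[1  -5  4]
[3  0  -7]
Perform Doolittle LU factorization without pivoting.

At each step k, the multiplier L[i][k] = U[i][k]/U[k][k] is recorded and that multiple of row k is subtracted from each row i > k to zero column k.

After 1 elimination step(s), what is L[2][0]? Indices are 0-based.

L[2][0] = -3

k=0: U[0][0]=-1
  eliminate (1,0): mult=-1, new row 1: (0, -3, 4); set L[1][0]=-1
  eliminate (2,0): mult=-3, new row 2: (0, 6, -7); set L[2][0]=-3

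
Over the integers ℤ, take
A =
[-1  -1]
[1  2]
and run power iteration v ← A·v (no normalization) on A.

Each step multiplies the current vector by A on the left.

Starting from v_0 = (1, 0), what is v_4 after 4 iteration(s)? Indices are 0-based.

v_4 = (-1, 3)

v_0 = (1, 0).
v_1 = A·v_0 = (-1, 1).
v_2 = A·v_1 = (0, 1).
v_3 = A·v_2 = (-1, 2).
v_4 = A·v_3 = (-1, 3).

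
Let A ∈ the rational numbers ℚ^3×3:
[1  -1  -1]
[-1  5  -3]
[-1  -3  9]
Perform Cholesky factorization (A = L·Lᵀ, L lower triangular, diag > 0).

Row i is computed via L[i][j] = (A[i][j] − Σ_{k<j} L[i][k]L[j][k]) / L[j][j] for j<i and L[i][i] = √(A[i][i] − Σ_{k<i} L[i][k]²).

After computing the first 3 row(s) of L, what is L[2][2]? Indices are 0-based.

L[2][2] = 2

Step 1: L[0][0] = √(1) = 1.
  L[1][0] = (-1) / L[0][0] = -1.
Step 2: L[1][1] = √(4) = 2.
  L[2][0] = (-1) / L[0][0] = -1.
  L[2][1] = (-4) / L[1][1] = -2.
Step 3: L[2][2] = √(4) = 2.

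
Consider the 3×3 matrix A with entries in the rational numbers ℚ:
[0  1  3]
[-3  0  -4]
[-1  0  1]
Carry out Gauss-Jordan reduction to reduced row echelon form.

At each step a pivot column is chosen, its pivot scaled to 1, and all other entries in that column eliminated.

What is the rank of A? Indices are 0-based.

rank = 3

step 1: exchange rows 0,1
step 1: normalize row 0 (÷-3) = (1, 0, 4/3)
  row 2: subtract -1×row0 = (0, 0, 7/3)
step 2: normalize row 1 (÷1) = (0, 1, 3)
step 3: normalize row 2 (÷7/3) = (0, 0, 1)
  row 0: subtract 4/3×row2 = (1, 0, 0)
  row 1: subtract 3×row2 = (0, 1, 0)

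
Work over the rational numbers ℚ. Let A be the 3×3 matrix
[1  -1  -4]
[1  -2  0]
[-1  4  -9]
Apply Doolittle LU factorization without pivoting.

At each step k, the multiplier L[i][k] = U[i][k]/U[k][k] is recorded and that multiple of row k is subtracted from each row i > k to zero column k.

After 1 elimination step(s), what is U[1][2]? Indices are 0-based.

k=0: U[0][0]=1
  eliminate (1,0): mult=1, new row 1: (0, -1, 4); set L[1][0]=1
  eliminate (2,0): mult=-1, new row 2: (0, 3, -13); set L[2][0]=-1

U[1][2] = 4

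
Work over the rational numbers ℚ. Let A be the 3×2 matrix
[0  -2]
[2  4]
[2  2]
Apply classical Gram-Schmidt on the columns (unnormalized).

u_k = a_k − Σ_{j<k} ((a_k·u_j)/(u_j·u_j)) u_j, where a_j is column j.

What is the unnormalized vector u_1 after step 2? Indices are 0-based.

Step 1: u_0 = a_0 = (0, 2, 2).
Step 2: u_1 = a_1 − (3/2)·u_0 = (-2, 1, -1).

u_1 = (-2, 1, -1)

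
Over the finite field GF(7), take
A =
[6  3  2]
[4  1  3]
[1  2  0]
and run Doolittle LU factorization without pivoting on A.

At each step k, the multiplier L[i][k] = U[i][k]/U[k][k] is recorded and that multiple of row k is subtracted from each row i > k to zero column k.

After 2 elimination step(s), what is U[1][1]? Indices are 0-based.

U[1][1] = 6

k=0: U[0][0]=6
  eliminate (1,0): mult=3, new row 1: (0, 6, 4); set L[1][0]=3
  eliminate (2,0): mult=6, new row 2: (0, 5, 2); set L[2][0]=6
k=1: U[1][1]=6
  eliminate (2,1): mult=2, new row 2: (0, 0, 1); set L[2][1]=2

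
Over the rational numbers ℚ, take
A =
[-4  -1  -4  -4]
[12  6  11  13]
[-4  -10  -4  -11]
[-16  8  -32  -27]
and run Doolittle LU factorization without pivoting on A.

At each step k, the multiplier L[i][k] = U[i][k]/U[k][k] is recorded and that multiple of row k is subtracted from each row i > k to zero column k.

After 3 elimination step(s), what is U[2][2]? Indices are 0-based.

[col 0] pivot -4
  R1 -= -3*R0 → (0, 3, -1, 1)  (L[1][0] := -3)
  R2 -= 1*R0 → (0, -9, 0, -7)  (L[2][0] := 1)
  R3 -= 4*R0 → (0, 12, -16, -11)  (L[3][0] := 4)
[col 1] pivot 3
  R2 -= -3*R1 → (0, 0, -3, -4)  (L[2][1] := -3)
  R3 -= 4*R1 → (0, 0, -12, -15)  (L[3][1] := 4)
[col 2] pivot -3
  R3 -= 4*R2 → (0, 0, 0, 1)  (L[3][2] := 4)

U[2][2] = -3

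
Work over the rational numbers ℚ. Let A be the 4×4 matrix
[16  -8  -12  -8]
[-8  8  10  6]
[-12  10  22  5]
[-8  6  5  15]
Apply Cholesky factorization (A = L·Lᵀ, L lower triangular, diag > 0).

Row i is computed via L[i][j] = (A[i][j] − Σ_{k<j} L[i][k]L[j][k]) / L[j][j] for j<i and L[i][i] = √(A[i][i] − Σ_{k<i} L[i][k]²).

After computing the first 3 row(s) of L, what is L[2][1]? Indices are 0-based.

Step 1: L[0][0] = √(16) = 4.
  L[1][0] = (-8) / L[0][0] = -2.
Step 2: L[1][1] = √(4) = 2.
  L[2][0] = (-12) / L[0][0] = -3.
  L[2][1] = (4) / L[1][1] = 2.
Step 3: L[2][2] = √(9) = 3.

L[2][1] = 2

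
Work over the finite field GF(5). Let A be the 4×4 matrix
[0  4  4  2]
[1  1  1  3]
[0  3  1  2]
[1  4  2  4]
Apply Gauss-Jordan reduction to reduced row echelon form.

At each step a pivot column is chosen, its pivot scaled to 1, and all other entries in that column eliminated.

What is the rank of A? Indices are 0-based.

rank = 4

pivot(0,0): swap R0↔R1
pivot(0,0)=1: scale R0 → (1, 1, 1, 3)
  clear (3,0): R3 −= (1)R0 → (0, 3, 1, 1)
pivot(1,1)=4: scale R1 → (0, 1, 1, 3)
  clear (0,1): R0 −= (1)R1 → (1, 0, 0, 0)
  clear (2,1): R2 −= (3)R1 → (0, 0, 3, 3)
  clear (3,1): R3 −= (3)R1 → (0, 0, 3, 2)
pivot(2,2)=3: scale R2 → (0, 0, 1, 1)
  clear (1,2): R1 −= (1)R2 → (0, 1, 0, 2)
  clear (3,2): R3 −= (3)R2 → (0, 0, 0, 4)
pivot(3,3)=4: scale R3 → (0, 0, 0, 1)
  clear (1,3): R1 −= (2)R3 → (0, 1, 0, 0)
  clear (2,3): R2 −= (1)R3 → (0, 0, 1, 0)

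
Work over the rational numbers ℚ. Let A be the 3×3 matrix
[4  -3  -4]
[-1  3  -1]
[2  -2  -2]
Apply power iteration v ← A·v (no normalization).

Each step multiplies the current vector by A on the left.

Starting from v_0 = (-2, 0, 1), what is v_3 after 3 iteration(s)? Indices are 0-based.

v_3 = (-115, 104, -68)

v_0 = (-2, 0, 1).
v_1 = A·v_0 = (-12, 1, -6).
v_2 = A·v_1 = (-27, 21, -14).
v_3 = A·v_2 = (-115, 104, -68).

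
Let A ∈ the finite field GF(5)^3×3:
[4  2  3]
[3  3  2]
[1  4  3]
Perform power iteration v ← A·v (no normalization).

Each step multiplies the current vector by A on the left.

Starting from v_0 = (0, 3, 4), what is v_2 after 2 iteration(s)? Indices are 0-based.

v_2 = (3, 3, 3)

v_0 = (0, 3, 4).
v_1 = A·v_0 = (3, 2, 4).
v_2 = A·v_1 = (3, 3, 3).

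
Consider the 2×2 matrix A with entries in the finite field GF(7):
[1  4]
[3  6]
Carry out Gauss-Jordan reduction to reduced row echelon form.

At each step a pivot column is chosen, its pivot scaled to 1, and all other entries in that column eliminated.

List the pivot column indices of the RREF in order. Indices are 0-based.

pivot columns: 0, 1

[1] R0 /= 1  ⇒  (1, 4)
     R1 -= 3·R0  ⇒  (0, 1)
[2] R1 /= 1  ⇒  (0, 1)
     R0 -= 4·R1  ⇒  (1, 0)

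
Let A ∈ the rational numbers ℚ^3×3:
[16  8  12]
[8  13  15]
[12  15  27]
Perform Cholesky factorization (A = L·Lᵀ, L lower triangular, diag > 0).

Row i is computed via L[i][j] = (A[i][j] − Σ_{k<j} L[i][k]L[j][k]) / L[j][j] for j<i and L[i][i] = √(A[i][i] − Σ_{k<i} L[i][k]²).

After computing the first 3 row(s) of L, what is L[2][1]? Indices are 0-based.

Step 1: L[0][0] = √(16) = 4.
  L[1][0] = (8) / L[0][0] = 2.
Step 2: L[1][1] = √(9) = 3.
  L[2][0] = (12) / L[0][0] = 3.
  L[2][1] = (9) / L[1][1] = 3.
Step 3: L[2][2] = √(9) = 3.

L[2][1] = 3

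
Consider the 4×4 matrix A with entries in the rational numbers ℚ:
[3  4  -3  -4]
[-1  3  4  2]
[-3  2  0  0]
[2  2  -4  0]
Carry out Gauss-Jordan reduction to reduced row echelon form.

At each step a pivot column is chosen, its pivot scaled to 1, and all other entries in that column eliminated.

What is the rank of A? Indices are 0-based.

step 1: normalize row 0 (÷3) = (1, 4/3, -1, -4/3)
  row 1: subtract -1×row0 = (0, 13/3, 3, 2/3)
  row 2: subtract -3×row0 = (0, 6, -3, -4)
  row 3: subtract 2×row0 = (0, -2/3, -2, 8/3)
step 2: normalize row 1 (÷13/3) = (0, 1, 9/13, 2/13)
  row 0: subtract 4/3×row1 = (1, 0, -25/13, -20/13)
  row 2: subtract 6×row1 = (0, 0, -93/13, -64/13)
  row 3: subtract -2/3×row1 = (0, 0, -20/13, 36/13)
step 3: normalize row 2 (÷-93/13) = (0, 0, 1, 64/93)
  row 0: subtract -25/13×row2 = (1, 0, 0, -20/93)
  row 1: subtract 9/13×row2 = (0, 1, 0, -10/31)
  row 3: subtract -20/13×row2 = (0, 0, 0, 356/93)
step 4: normalize row 3 (÷356/93) = (0, 0, 0, 1)
  row 0: subtract -20/93×row3 = (1, 0, 0, 0)
  row 1: subtract -10/31×row3 = (0, 1, 0, 0)
  row 2: subtract 64/93×row3 = (0, 0, 1, 0)

rank = 4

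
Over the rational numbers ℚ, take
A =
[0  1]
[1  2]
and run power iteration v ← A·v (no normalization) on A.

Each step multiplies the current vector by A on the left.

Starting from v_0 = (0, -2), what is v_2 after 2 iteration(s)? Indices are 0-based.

v_2 = (-4, -10)

v_0 = (0, -2).
v_1 = A·v_0 = (-2, -4).
v_2 = A·v_1 = (-4, -10).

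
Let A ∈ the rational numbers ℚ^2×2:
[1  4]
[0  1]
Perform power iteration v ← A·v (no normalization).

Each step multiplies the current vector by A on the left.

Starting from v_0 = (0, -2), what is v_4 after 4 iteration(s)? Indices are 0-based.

v_0 = (0, -2).
v_1 = A·v_0 = (-8, -2).
v_2 = A·v_1 = (-16, -2).
v_3 = A·v_2 = (-24, -2).
v_4 = A·v_3 = (-32, -2).

v_4 = (-32, -2)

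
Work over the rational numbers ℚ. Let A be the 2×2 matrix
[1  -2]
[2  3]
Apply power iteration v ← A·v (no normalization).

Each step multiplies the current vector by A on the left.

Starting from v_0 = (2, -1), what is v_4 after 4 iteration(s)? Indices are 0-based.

v_0 = (2, -1).
v_1 = A·v_0 = (4, 1).
v_2 = A·v_1 = (2, 11).
v_3 = A·v_2 = (-20, 37).
v_4 = A·v_3 = (-94, 71).

v_4 = (-94, 71)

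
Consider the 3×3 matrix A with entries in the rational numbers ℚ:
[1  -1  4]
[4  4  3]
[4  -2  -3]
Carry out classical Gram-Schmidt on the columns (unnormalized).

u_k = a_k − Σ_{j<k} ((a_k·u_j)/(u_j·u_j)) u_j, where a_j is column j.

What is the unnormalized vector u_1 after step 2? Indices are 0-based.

Step 1: u_0 = a_0 = (1, 4, 4).
Step 2: u_1 = a_1 − (7/33)·u_0 = (-40/33, 104/33, -94/33).

u_1 = (-40/33, 104/33, -94/33)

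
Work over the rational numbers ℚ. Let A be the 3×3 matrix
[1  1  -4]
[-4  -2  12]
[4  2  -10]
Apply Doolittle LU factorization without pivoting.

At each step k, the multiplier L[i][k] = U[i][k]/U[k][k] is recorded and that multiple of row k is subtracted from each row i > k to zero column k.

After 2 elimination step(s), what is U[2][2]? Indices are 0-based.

Step 1: pivot at (0,0) is 1.
  row1 ← row1 − (-4)·row0  ⇒  L[1][0]=-4, U row1=(0, 2, -4)
  row2 ← row2 − (4)·row0  ⇒  L[2][0]=4, U row2=(0, -2, 6)
Step 2: pivot at (1,1) is 2.
  row2 ← row2 − (-1)·row1  ⇒  L[2][1]=-1, U row2=(0, 0, 2)

U[2][2] = 2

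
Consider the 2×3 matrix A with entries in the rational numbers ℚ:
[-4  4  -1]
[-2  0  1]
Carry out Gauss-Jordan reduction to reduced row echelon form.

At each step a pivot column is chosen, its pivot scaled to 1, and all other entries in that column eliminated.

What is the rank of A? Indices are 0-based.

rank = 2

[1] R0 /= -4  ⇒  (1, -1, 1/4)
     R1 -= -2·R0  ⇒  (0, -2, 3/2)
[2] R1 /= -2  ⇒  (0, 1, -3/4)
     R0 -= -1·R1  ⇒  (1, 0, -1/2)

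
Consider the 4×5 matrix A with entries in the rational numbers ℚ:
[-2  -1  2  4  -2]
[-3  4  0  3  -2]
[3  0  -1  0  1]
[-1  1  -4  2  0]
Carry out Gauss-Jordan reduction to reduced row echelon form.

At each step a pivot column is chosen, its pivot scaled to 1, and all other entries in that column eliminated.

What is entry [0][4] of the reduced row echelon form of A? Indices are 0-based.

pivot(0,0)=-2: scale R0 → (1, 1/2, -1, -2, 1)
  clear (1,0): R1 −= (-3)R0 → (0, 11/2, -3, -3, 1)
  clear (2,0): R2 −= (3)R0 → (0, -3/2, 2, 6, -2)
  clear (3,0): R3 −= (-1)R0 → (0, 3/2, -5, 0, 1)
pivot(1,1)=11/2: scale R1 → (0, 1, -6/11, -6/11, 2/11)
  clear (0,1): R0 −= (1/2)R1 → (1, 0, -8/11, -19/11, 10/11)
  clear (2,1): R2 −= (-3/2)R1 → (0, 0, 13/11, 57/11, -19/11)
  clear (3,1): R3 −= (3/2)R1 → (0, 0, -46/11, 9/11, 8/11)
pivot(2,2)=13/11: scale R2 → (0, 0, 1, 57/13, -19/13)
  clear (0,2): R0 −= (-8/11)R2 → (1, 0, 0, 19/13, -2/13)
  clear (1,2): R1 −= (-6/11)R2 → (0, 1, 0, 24/13, -8/13)
  clear (3,2): R3 −= (-46/11)R2 → (0, 0, 0, 249/13, -70/13)
pivot(3,3)=249/13: scale R3 → (0, 0, 0, 1, -70/249)
  clear (0,3): R0 −= (19/13)R3 → (1, 0, 0, 0, 64/249)
  clear (1,3): R1 −= (24/13)R3 → (0, 1, 0, 0, -8/83)
  clear (2,3): R2 −= (57/13)R3 → (0, 0, 1, 0, -19/83)

M[0][4] = 64/249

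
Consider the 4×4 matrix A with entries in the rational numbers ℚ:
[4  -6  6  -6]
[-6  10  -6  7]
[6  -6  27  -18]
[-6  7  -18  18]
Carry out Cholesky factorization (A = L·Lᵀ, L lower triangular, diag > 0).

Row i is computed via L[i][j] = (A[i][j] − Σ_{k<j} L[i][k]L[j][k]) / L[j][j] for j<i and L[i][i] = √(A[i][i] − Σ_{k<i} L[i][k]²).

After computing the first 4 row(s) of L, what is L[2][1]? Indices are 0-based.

L[2][1] = 3

Step 1: L[0][0] = √(4) = 2.
  L[1][0] = (-6) / L[0][0] = -3.
Step 2: L[1][1] = √(1) = 1.
  L[2][0] = (6) / L[0][0] = 3.
  L[2][1] = (3) / L[1][1] = 3.
Step 3: L[2][2] = √(9) = 3.
  L[3][0] = (-6) / L[0][0] = -3.
  L[3][1] = (-2) / L[1][1] = -2.
  L[3][2] = (-3) / L[2][2] = -1.
Step 4: L[3][3] = √(4) = 2.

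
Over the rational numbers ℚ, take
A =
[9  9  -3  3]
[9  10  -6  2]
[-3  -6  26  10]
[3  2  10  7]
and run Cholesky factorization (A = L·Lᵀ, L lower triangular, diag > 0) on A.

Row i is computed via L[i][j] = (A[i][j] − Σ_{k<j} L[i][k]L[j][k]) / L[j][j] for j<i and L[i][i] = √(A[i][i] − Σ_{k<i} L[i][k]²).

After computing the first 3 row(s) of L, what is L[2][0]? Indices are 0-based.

Step 1: L[0][0] = √(9) = 3.
  L[1][0] = (9) / L[0][0] = 3.
Step 2: L[1][1] = √(1) = 1.
  L[2][0] = (-3) / L[0][0] = -1.
  L[2][1] = (-3) / L[1][1] = -3.
Step 3: L[2][2] = √(16) = 4.

L[2][0] = -1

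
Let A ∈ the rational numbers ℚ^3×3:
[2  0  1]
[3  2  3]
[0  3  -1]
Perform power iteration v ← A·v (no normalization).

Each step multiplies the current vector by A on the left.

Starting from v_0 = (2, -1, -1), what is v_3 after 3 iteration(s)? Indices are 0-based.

v_3 = (13, 37, 10)

v_0 = (2, -1, -1).
v_1 = A·v_0 = (3, 1, -2).
v_2 = A·v_1 = (4, 5, 5).
v_3 = A·v_2 = (13, 37, 10).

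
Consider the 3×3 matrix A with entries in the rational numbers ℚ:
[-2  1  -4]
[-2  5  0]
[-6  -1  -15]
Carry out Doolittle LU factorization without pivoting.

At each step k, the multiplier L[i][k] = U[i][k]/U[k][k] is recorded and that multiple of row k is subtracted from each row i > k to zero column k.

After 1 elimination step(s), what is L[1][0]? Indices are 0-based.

L[1][0] = 1

k=0: U[0][0]=-2
  eliminate (1,0): mult=1, new row 1: (0, 4, 4); set L[1][0]=1
  eliminate (2,0): mult=3, new row 2: (0, -4, -3); set L[2][0]=3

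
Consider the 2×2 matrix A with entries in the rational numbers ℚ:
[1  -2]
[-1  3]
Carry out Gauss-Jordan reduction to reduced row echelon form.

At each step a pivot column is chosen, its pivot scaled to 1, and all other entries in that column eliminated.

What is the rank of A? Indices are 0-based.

rank = 2

pivot(0,0)=1: scale R0 → (1, -2)
  clear (1,0): R1 −= (-1)R0 → (0, 1)
pivot(1,1)=1: scale R1 → (0, 1)
  clear (0,1): R0 −= (-2)R1 → (1, 0)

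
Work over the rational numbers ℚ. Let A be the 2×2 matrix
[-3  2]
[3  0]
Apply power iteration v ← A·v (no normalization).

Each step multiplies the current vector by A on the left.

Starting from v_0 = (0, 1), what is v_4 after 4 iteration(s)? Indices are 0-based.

v_0 = (0, 1).
v_1 = A·v_0 = (2, 0).
v_2 = A·v_1 = (-6, 6).
v_3 = A·v_2 = (30, -18).
v_4 = A·v_3 = (-126, 90).

v_4 = (-126, 90)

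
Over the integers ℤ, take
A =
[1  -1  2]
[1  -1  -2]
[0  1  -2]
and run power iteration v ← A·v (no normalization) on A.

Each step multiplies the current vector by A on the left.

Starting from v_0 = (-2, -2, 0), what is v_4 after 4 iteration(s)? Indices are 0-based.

v_4 = (8, 24, -8)

v_0 = (-2, -2, 0).
v_1 = A·v_0 = (0, 0, -2).
v_2 = A·v_1 = (-4, 4, 4).
v_3 = A·v_2 = (0, -16, -4).
v_4 = A·v_3 = (8, 24, -8).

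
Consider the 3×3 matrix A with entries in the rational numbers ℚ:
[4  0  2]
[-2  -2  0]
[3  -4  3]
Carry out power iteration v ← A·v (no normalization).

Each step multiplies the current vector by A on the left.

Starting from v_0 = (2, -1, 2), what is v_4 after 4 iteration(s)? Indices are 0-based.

v_4 = (3208, -768, 3780)

v_0 = (2, -1, 2).
v_1 = A·v_0 = (12, -2, 16).
v_2 = A·v_1 = (80, -20, 92).
v_3 = A·v_2 = (504, -120, 596).
v_4 = A·v_3 = (3208, -768, 3780).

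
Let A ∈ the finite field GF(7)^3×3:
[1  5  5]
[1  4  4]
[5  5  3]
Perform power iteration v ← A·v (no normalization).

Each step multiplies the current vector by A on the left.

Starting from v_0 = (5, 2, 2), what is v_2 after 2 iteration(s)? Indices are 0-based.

v_0 = (5, 2, 2).
v_1 = A·v_0 = (4, 0, 6).
v_2 = A·v_1 = (6, 0, 3).

v_2 = (6, 0, 3)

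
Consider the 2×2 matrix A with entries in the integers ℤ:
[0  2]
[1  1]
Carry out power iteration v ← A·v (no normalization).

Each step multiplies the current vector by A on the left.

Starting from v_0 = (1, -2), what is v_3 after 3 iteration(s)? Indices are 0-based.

v_3 = (-10, -7)

v_0 = (1, -2).
v_1 = A·v_0 = (-4, -1).
v_2 = A·v_1 = (-2, -5).
v_3 = A·v_2 = (-10, -7).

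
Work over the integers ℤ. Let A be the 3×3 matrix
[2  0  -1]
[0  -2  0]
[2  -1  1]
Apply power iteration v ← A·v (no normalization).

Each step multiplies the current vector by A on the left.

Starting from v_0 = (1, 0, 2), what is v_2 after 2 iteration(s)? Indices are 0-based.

v_0 = (1, 0, 2).
v_1 = A·v_0 = (0, 0, 4).
v_2 = A·v_1 = (-4, 0, 4).

v_2 = (-4, 0, 4)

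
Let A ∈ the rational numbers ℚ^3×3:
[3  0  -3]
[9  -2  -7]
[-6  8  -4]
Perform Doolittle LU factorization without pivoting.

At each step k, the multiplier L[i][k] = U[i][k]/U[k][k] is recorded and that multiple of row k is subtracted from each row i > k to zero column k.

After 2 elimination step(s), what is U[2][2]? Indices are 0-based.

U[2][2] = -2

Step 1: pivot at (0,0) is 3.
  row1 ← row1 − (3)·row0  ⇒  L[1][0]=3, U row1=(0, -2, 2)
  row2 ← row2 − (-2)·row0  ⇒  L[2][0]=-2, U row2=(0, 8, -10)
Step 2: pivot at (1,1) is -2.
  row2 ← row2 − (-4)·row1  ⇒  L[2][1]=-4, U row2=(0, 0, -2)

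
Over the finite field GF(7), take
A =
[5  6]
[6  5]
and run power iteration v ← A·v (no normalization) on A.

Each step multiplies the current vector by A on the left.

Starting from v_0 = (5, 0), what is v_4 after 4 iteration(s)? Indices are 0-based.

v_0 = (5, 0).
v_1 = A·v_0 = (4, 2).
v_2 = A·v_1 = (4, 6).
v_3 = A·v_2 = (0, 5).
v_4 = A·v_3 = (2, 4).

v_4 = (2, 4)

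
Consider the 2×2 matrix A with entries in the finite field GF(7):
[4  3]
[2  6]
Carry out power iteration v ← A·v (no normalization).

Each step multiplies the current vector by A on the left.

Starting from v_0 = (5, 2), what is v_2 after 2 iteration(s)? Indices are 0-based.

v_0 = (5, 2).
v_1 = A·v_0 = (5, 1).
v_2 = A·v_1 = (2, 2).

v_2 = (2, 2)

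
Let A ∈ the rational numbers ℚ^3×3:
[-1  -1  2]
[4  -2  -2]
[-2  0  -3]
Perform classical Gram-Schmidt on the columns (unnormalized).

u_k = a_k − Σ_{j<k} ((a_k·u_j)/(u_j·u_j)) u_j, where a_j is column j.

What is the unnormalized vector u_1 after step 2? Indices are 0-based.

u_1 = (-4/3, -2/3, -2/3)

Step 1: u_0 = a_0 = (-1, 4, -2).
Step 2: u_1 = a_1 − (-1/3)·u_0 = (-4/3, -2/3, -2/3).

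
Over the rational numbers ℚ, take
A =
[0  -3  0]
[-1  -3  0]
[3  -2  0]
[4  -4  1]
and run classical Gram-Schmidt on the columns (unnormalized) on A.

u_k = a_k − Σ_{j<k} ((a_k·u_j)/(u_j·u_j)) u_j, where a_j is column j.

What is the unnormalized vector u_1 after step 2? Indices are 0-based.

Step 1: u_0 = a_0 = (0, -1, 3, 4).
Step 2: u_1 = a_1 − (-19/26)·u_0 = (-3, -97/26, 5/26, -14/13).

u_1 = (-3, -97/26, 5/26, -14/13)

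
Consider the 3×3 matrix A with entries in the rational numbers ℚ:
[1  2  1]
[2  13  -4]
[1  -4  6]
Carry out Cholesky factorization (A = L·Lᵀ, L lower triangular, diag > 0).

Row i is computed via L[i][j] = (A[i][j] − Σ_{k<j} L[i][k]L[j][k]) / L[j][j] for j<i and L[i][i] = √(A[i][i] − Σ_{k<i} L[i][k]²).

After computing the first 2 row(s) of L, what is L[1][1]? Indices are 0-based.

Step 1: L[0][0] = √(1) = 1.
  L[1][0] = (2) / L[0][0] = 2.
Step 2: L[1][1] = √(9) = 3.

L[1][1] = 3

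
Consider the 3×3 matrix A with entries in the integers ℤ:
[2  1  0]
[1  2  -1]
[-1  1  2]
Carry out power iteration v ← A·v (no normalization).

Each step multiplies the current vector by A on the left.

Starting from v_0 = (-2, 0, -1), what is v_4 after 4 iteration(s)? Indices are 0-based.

v_4 = (-72, -81, 18)

v_0 = (-2, 0, -1).
v_1 = A·v_0 = (-4, -1, 0).
v_2 = A·v_1 = (-9, -6, 3).
v_3 = A·v_2 = (-24, -24, 9).
v_4 = A·v_3 = (-72, -81, 18).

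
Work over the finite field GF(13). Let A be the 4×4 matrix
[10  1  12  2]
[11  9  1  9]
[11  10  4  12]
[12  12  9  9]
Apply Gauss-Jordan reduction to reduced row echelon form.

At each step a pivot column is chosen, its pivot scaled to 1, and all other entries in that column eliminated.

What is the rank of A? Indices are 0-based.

rank = 4

step 1: normalize row 0 (÷10) = (1, 4, 9, 8)
  row 1: subtract 11×row0 = (0, 4, 6, 12)
  row 2: subtract 11×row0 = (0, 5, 9, 2)
  row 3: subtract 12×row0 = (0, 3, 5, 4)
step 2: normalize row 1 (÷4) = (0, 1, 8, 3)
  row 0: subtract 4×row1 = (1, 0, 3, 9)
  row 2: subtract 5×row1 = (0, 0, 8, 0)
  row 3: subtract 3×row1 = (0, 0, 7, 8)
step 3: normalize row 2 (÷8) = (0, 0, 1, 0)
  row 0: subtract 3×row2 = (1, 0, 0, 9)
  row 1: subtract 8×row2 = (0, 1, 0, 3)
  row 3: subtract 7×row2 = (0, 0, 0, 8)
step 4: normalize row 3 (÷8) = (0, 0, 0, 1)
  row 0: subtract 9×row3 = (1, 0, 0, 0)
  row 1: subtract 3×row3 = (0, 1, 0, 0)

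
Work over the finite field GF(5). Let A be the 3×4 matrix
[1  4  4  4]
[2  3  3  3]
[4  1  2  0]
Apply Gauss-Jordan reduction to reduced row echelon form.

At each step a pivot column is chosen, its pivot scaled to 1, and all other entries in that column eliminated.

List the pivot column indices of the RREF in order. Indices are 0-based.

step 1: normalize row 0 (÷1) = (1, 4, 4, 4)
  row 1: subtract 2×row0 = (0, 0, 0, 0)
  row 2: subtract 4×row0 = (0, 0, 1, 4)
skip col 1 (zero from row 1)
step 2: exchange rows 1,2
step 2: normalize row 1 (÷1) = (0, 0, 1, 4)
  row 0: subtract 4×row1 = (1, 4, 0, 3)
skip col 3 (zero from row 2)

pivot columns: 0, 2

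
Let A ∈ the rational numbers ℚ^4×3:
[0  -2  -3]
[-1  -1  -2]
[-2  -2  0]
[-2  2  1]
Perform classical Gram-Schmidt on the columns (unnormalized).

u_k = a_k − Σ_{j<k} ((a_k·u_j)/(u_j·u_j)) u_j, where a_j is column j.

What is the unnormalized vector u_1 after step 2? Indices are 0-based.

u_1 = (-2, -8/9, -16/9, 20/9)

Step 1: u_0 = a_0 = (0, -1, -2, -2).
Step 2: u_1 = a_1 − (1/9)·u_0 = (-2, -8/9, -16/9, 20/9).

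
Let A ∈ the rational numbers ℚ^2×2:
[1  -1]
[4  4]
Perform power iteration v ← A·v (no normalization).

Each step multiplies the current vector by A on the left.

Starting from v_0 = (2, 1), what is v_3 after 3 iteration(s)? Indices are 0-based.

v_3 = (-63, 164)

v_0 = (2, 1).
v_1 = A·v_0 = (1, 12).
v_2 = A·v_1 = (-11, 52).
v_3 = A·v_2 = (-63, 164).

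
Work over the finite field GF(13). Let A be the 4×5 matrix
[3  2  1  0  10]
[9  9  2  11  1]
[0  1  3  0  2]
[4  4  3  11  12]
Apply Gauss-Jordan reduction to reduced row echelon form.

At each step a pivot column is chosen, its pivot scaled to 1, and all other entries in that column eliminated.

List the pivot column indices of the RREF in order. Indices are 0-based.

pivot columns: 0, 1, 2, 3

[1] R0 /= 3  ⇒  (1, 5, 9, 0, 12)
     R1 -= 9·R0  ⇒  (0, 3, 12, 11, 10)
     R3 -= 4·R0  ⇒  (0, 10, 6, 11, 3)
[2] R1 /= 3  ⇒  (0, 1, 4, 8, 12)
     R0 -= 5·R1  ⇒  (1, 0, 2, 12, 4)
     R2 -= 1·R1  ⇒  (0, 0, 12, 5, 3)
     R3 -= 10·R1  ⇒  (0, 0, 5, 9, 0)
[3] R2 /= 12  ⇒  (0, 0, 1, 8, 10)
     R0 -= 2·R2  ⇒  (1, 0, 0, 9, 10)
     R1 -= 4·R2  ⇒  (0, 1, 0, 2, 11)
     R3 -= 5·R2  ⇒  (0, 0, 0, 8, 2)
[4] R3 /= 8  ⇒  (0, 0, 0, 1, 10)
     R0 -= 9·R3  ⇒  (1, 0, 0, 0, 11)
     R1 -= 2·R3  ⇒  (0, 1, 0, 0, 4)
     R2 -= 8·R3  ⇒  (0, 0, 1, 0, 8)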